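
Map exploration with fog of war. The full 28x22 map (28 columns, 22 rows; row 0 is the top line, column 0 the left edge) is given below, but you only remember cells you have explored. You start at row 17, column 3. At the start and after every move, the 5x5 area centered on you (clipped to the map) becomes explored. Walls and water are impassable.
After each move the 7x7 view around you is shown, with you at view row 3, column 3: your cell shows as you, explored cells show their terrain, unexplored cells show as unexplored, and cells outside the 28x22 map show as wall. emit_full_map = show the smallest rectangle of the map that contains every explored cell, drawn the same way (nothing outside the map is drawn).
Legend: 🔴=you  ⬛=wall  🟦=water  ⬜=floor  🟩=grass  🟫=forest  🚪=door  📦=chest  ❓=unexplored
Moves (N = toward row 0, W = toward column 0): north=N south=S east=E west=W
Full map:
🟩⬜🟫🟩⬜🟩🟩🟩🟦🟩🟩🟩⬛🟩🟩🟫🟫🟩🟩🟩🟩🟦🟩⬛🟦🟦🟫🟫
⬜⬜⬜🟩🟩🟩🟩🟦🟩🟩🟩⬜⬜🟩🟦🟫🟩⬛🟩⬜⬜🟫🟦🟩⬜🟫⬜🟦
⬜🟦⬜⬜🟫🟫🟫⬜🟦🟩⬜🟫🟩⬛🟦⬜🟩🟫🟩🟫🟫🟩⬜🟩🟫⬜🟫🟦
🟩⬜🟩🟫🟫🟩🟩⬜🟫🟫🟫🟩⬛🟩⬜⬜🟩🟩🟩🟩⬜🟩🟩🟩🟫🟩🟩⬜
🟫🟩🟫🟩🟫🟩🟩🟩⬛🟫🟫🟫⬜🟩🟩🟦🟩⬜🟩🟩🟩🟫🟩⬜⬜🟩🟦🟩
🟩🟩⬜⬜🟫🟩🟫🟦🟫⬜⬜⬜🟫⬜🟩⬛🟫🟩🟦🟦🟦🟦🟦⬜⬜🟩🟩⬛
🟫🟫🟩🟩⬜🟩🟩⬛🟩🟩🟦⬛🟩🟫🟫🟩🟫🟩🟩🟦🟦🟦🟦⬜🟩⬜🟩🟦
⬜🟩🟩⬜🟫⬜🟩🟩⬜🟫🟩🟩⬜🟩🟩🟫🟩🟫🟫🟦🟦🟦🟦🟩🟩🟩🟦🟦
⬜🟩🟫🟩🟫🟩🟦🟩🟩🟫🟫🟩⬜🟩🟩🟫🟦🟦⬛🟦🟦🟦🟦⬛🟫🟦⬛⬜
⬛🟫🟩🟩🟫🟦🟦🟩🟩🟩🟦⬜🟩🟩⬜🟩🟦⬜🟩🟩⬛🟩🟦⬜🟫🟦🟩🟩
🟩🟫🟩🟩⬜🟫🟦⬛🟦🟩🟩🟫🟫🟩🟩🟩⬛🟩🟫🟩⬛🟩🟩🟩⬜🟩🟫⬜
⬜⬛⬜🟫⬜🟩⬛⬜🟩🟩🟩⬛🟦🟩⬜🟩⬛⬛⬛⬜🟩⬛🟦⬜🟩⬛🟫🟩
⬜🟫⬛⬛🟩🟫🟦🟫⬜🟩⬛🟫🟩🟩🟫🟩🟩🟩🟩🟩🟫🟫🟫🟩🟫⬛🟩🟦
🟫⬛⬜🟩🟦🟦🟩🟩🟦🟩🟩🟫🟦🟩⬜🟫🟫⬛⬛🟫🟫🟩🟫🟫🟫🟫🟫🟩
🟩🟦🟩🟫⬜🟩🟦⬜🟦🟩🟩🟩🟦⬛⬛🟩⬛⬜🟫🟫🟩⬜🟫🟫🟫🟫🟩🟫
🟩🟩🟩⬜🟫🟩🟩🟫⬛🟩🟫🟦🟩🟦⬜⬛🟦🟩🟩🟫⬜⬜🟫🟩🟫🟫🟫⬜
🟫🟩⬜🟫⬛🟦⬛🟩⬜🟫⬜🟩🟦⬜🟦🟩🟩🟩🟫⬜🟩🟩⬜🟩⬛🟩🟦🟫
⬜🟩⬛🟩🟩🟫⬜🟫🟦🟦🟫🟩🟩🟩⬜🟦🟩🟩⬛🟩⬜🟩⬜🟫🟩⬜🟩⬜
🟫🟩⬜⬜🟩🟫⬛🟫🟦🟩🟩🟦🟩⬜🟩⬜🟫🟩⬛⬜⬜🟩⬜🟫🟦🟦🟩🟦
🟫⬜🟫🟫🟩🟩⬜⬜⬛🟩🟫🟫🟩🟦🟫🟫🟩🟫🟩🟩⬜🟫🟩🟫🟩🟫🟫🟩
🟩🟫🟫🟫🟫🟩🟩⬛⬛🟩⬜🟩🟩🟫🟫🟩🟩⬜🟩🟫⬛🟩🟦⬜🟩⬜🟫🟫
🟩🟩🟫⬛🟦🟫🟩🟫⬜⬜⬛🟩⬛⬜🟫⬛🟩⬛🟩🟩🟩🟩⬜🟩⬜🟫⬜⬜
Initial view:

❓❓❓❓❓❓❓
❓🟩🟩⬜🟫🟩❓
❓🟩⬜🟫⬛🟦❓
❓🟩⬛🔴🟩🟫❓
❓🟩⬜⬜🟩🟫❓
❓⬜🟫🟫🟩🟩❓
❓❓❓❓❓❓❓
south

❓🟩🟩⬜🟫🟩❓
❓🟩⬜🟫⬛🟦❓
❓🟩⬛🟩🟩🟫❓
❓🟩⬜🔴🟩🟫❓
❓⬜🟫🟫🟩🟩❓
❓🟫🟫🟫🟫🟩❓
❓❓❓❓❓❓❓

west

⬛❓🟩🟩⬜🟫🟩
⬛🟫🟩⬜🟫⬛🟦
⬛⬜🟩⬛🟩🟩🟫
⬛🟫🟩🔴⬜🟩🟫
⬛🟫⬜🟫🟫🟩🟩
⬛🟩🟫🟫🟫🟫🟩
⬛❓❓❓❓❓❓

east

❓🟩🟩⬜🟫🟩❓
🟫🟩⬜🟫⬛🟦❓
⬜🟩⬛🟩🟩🟫❓
🟫🟩⬜🔴🟩🟫❓
🟫⬜🟫🟫🟩🟩❓
🟩🟫🟫🟫🟫🟩❓
❓❓❓❓❓❓❓

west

⬛❓🟩🟩⬜🟫🟩
⬛🟫🟩⬜🟫⬛🟦
⬛⬜🟩⬛🟩🟩🟫
⬛🟫🟩🔴⬜🟩🟫
⬛🟫⬜🟫🟫🟩🟩
⬛🟩🟫🟫🟫🟫🟩
⬛❓❓❓❓❓❓

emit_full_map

❓🟩🟩⬜🟫🟩
🟫🟩⬜🟫⬛🟦
⬜🟩⬛🟩🟩🟫
🟫🟩🔴⬜🟩🟫
🟫⬜🟫🟫🟩🟩
🟩🟫🟫🟫🟫🟩

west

⬛⬛❓🟩🟩⬜🟫
⬛⬛🟫🟩⬜🟫⬛
⬛⬛⬜🟩⬛🟩🟩
⬛⬛🟫🔴⬜⬜🟩
⬛⬛🟫⬜🟫🟫🟩
⬛⬛🟩🟫🟫🟫🟫
⬛⬛❓❓❓❓❓

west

⬛⬛⬛❓🟩🟩⬜
⬛⬛⬛🟫🟩⬜🟫
⬛⬛⬛⬜🟩⬛🟩
⬛⬛⬛🔴🟩⬜⬜
⬛⬛⬛🟫⬜🟫🟫
⬛⬛⬛🟩🟫🟫🟫
⬛⬛⬛❓❓❓❓

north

⬛⬛⬛❓❓❓❓
⬛⬛⬛🟩🟩🟩⬜
⬛⬛⬛🟫🟩⬜🟫
⬛⬛⬛🔴🟩⬛🟩
⬛⬛⬛🟫🟩⬜⬜
⬛⬛⬛🟫⬜🟫🟫
⬛⬛⬛🟩🟫🟫🟫

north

⬛⬛⬛❓❓❓❓
⬛⬛⬛🟩🟦🟩❓
⬛⬛⬛🟩🟩🟩⬜
⬛⬛⬛🔴🟩⬜🟫
⬛⬛⬛⬜🟩⬛🟩
⬛⬛⬛🟫🟩⬜⬜
⬛⬛⬛🟫⬜🟫🟫

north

⬛⬛⬛❓❓❓❓
⬛⬛⬛🟫⬛⬜❓
⬛⬛⬛🟩🟦🟩❓
⬛⬛⬛🔴🟩🟩⬜
⬛⬛⬛🟫🟩⬜🟫
⬛⬛⬛⬜🟩⬛🟩
⬛⬛⬛🟫🟩⬜⬜

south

⬛⬛⬛🟫⬛⬜❓
⬛⬛⬛🟩🟦🟩❓
⬛⬛⬛🟩🟩🟩⬜
⬛⬛⬛🔴🟩⬜🟫
⬛⬛⬛⬜🟩⬛🟩
⬛⬛⬛🟫🟩⬜⬜
⬛⬛⬛🟫⬜🟫🟫

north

⬛⬛⬛❓❓❓❓
⬛⬛⬛🟫⬛⬜❓
⬛⬛⬛🟩🟦🟩❓
⬛⬛⬛🔴🟩🟩⬜
⬛⬛⬛🟫🟩⬜🟫
⬛⬛⬛⬜🟩⬛🟩
⬛⬛⬛🟫🟩⬜⬜

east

⬛⬛❓❓❓❓❓
⬛⬛🟫⬛⬜🟩❓
⬛⬛🟩🟦🟩🟫❓
⬛⬛🟩🔴🟩⬜🟫
⬛⬛🟫🟩⬜🟫⬛
⬛⬛⬜🟩⬛🟩🟩
⬛⬛🟫🟩⬜⬜🟩

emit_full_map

🟫⬛⬜🟩❓❓
🟩🟦🟩🟫❓❓
🟩🔴🟩⬜🟫🟩
🟫🟩⬜🟫⬛🟦
⬜🟩⬛🟩🟩🟫
🟫🟩⬜⬜🟩🟫
🟫⬜🟫🟫🟩🟩
🟩🟫🟫🟫🟫🟩

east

⬛❓❓❓❓❓❓
⬛🟫⬛⬜🟩🟦❓
⬛🟩🟦🟩🟫⬜❓
⬛🟩🟩🔴⬜🟫🟩
⬛🟫🟩⬜🟫⬛🟦
⬛⬜🟩⬛🟩🟩🟫
⬛🟫🟩⬜⬜🟩🟫

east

❓❓❓❓❓❓❓
🟫⬛⬜🟩🟦🟦❓
🟩🟦🟩🟫⬜🟩❓
🟩🟩🟩🔴🟫🟩❓
🟫🟩⬜🟫⬛🟦❓
⬜🟩⬛🟩🟩🟫❓
🟫🟩⬜⬜🟩🟫❓

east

❓❓❓❓❓❓❓
⬛⬜🟩🟦🟦🟩❓
🟦🟩🟫⬜🟩🟦❓
🟩🟩⬜🔴🟩🟩❓
🟩⬜🟫⬛🟦⬛❓
🟩⬛🟩🟩🟫⬜❓
🟩⬜⬜🟩🟫❓❓

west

❓❓❓❓❓❓❓
🟫⬛⬜🟩🟦🟦🟩
🟩🟦🟩🟫⬜🟩🟦
🟩🟩🟩🔴🟫🟩🟩
🟫🟩⬜🟫⬛🟦⬛
⬜🟩⬛🟩🟩🟫⬜
🟫🟩⬜⬜🟩🟫❓

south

🟫⬛⬜🟩🟦🟦🟩
🟩🟦🟩🟫⬜🟩🟦
🟩🟩🟩⬜🟫🟩🟩
🟫🟩⬜🔴⬛🟦⬛
⬜🟩⬛🟩🟩🟫⬜
🟫🟩⬜⬜🟩🟫❓
🟫⬜🟫🟫🟩🟩❓

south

🟩🟦🟩🟫⬜🟩🟦
🟩🟩🟩⬜🟫🟩🟩
🟫🟩⬜🟫⬛🟦⬛
⬜🟩⬛🔴🟩🟫⬜
🟫🟩⬜⬜🟩🟫❓
🟫⬜🟫🟫🟩🟩❓
🟩🟫🟫🟫🟫🟩❓

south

🟩🟩🟩⬜🟫🟩🟩
🟫🟩⬜🟫⬛🟦⬛
⬜🟩⬛🟩🟩🟫⬜
🟫🟩⬜🔴🟩🟫❓
🟫⬜🟫🟫🟩🟩❓
🟩🟫🟫🟫🟫🟩❓
❓❓❓❓❓❓❓

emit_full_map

🟫⬛⬜🟩🟦🟦🟩
🟩🟦🟩🟫⬜🟩🟦
🟩🟩🟩⬜🟫🟩🟩
🟫🟩⬜🟫⬛🟦⬛
⬜🟩⬛🟩🟩🟫⬜
🟫🟩⬜🔴🟩🟫❓
🟫⬜🟫🟫🟩🟩❓
🟩🟫🟫🟫🟫🟩❓


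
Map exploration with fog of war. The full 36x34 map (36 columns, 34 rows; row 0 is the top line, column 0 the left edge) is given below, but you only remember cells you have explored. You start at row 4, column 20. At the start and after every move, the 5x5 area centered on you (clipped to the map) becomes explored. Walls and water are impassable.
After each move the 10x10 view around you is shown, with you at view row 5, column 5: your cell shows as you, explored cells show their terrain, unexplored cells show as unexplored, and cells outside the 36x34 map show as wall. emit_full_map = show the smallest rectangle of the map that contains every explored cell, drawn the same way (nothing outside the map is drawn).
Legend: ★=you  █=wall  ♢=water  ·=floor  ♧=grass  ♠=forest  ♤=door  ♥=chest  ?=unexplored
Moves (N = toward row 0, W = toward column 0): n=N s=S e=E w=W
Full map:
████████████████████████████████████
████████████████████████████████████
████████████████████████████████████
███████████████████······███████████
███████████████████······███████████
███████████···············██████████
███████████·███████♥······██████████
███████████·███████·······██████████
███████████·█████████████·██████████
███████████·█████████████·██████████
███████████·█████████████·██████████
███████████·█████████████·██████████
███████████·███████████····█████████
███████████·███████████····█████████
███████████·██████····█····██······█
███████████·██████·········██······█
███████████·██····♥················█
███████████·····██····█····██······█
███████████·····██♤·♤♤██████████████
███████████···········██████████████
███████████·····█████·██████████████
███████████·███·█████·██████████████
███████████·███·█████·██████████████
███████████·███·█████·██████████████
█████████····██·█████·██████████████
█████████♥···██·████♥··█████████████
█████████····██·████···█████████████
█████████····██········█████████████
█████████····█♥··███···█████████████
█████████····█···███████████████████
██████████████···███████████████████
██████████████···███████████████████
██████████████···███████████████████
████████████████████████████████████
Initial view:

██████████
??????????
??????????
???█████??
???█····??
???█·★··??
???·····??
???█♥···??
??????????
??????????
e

██████████
??????????
??????????
??██████??
??█·····??
??█··★··??
??······??
??█♥····??
??????????
??????????

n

██████████
██████████
??????????
???█████??
??██████??
??█··★··??
??█·····??
??······??
??█♥····??
??????????

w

██████████
██████████
??????????
???██████?
???██████?
???█·★···?
???█·····?
???······?
???█♥····?
??????????

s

██████████
??????????
???██████?
???██████?
???█·····?
???█·★···?
???······?
???█♥····?
??????????
??????????

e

██████████
??????????
??██████??
??██████??
??█·····??
??█··★··??
??······??
??█♥····??
??????????
??????????

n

██████████
██████████
??????????
??██████??
??██████??
??█··★··??
??█·····??
??······??
??█♥····??
??????????

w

██████████
██████████
??????????
???██████?
???██████?
???█·★···?
???█·····?
???······?
???█♥····?
??????????

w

██████████
██████████
??????????
???███████
???███████
???██★····
???██·····
???·······
????█♥····
??????????

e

██████████
██████████
??????????
??███████?
??███████?
??██·★···?
??██·····?
??·······?
???█♥····?
??????????

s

██████████
??????????
??███████?
??███████?
??██·····?
??██·★···?
??·······?
???█♥····?
??????????
??????????

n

██████████
██████████
??????????
??███████?
??███████?
??██·★···?
??██·····?
??·······?
???█♥····?
??????????

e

██████████
██████████
??????????
?███████??
?███████??
?██··★··??
?██·····??
?·······??
??█♥····??
??????????

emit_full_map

███████
███████
██··★··
██·····
·······
?█♥····


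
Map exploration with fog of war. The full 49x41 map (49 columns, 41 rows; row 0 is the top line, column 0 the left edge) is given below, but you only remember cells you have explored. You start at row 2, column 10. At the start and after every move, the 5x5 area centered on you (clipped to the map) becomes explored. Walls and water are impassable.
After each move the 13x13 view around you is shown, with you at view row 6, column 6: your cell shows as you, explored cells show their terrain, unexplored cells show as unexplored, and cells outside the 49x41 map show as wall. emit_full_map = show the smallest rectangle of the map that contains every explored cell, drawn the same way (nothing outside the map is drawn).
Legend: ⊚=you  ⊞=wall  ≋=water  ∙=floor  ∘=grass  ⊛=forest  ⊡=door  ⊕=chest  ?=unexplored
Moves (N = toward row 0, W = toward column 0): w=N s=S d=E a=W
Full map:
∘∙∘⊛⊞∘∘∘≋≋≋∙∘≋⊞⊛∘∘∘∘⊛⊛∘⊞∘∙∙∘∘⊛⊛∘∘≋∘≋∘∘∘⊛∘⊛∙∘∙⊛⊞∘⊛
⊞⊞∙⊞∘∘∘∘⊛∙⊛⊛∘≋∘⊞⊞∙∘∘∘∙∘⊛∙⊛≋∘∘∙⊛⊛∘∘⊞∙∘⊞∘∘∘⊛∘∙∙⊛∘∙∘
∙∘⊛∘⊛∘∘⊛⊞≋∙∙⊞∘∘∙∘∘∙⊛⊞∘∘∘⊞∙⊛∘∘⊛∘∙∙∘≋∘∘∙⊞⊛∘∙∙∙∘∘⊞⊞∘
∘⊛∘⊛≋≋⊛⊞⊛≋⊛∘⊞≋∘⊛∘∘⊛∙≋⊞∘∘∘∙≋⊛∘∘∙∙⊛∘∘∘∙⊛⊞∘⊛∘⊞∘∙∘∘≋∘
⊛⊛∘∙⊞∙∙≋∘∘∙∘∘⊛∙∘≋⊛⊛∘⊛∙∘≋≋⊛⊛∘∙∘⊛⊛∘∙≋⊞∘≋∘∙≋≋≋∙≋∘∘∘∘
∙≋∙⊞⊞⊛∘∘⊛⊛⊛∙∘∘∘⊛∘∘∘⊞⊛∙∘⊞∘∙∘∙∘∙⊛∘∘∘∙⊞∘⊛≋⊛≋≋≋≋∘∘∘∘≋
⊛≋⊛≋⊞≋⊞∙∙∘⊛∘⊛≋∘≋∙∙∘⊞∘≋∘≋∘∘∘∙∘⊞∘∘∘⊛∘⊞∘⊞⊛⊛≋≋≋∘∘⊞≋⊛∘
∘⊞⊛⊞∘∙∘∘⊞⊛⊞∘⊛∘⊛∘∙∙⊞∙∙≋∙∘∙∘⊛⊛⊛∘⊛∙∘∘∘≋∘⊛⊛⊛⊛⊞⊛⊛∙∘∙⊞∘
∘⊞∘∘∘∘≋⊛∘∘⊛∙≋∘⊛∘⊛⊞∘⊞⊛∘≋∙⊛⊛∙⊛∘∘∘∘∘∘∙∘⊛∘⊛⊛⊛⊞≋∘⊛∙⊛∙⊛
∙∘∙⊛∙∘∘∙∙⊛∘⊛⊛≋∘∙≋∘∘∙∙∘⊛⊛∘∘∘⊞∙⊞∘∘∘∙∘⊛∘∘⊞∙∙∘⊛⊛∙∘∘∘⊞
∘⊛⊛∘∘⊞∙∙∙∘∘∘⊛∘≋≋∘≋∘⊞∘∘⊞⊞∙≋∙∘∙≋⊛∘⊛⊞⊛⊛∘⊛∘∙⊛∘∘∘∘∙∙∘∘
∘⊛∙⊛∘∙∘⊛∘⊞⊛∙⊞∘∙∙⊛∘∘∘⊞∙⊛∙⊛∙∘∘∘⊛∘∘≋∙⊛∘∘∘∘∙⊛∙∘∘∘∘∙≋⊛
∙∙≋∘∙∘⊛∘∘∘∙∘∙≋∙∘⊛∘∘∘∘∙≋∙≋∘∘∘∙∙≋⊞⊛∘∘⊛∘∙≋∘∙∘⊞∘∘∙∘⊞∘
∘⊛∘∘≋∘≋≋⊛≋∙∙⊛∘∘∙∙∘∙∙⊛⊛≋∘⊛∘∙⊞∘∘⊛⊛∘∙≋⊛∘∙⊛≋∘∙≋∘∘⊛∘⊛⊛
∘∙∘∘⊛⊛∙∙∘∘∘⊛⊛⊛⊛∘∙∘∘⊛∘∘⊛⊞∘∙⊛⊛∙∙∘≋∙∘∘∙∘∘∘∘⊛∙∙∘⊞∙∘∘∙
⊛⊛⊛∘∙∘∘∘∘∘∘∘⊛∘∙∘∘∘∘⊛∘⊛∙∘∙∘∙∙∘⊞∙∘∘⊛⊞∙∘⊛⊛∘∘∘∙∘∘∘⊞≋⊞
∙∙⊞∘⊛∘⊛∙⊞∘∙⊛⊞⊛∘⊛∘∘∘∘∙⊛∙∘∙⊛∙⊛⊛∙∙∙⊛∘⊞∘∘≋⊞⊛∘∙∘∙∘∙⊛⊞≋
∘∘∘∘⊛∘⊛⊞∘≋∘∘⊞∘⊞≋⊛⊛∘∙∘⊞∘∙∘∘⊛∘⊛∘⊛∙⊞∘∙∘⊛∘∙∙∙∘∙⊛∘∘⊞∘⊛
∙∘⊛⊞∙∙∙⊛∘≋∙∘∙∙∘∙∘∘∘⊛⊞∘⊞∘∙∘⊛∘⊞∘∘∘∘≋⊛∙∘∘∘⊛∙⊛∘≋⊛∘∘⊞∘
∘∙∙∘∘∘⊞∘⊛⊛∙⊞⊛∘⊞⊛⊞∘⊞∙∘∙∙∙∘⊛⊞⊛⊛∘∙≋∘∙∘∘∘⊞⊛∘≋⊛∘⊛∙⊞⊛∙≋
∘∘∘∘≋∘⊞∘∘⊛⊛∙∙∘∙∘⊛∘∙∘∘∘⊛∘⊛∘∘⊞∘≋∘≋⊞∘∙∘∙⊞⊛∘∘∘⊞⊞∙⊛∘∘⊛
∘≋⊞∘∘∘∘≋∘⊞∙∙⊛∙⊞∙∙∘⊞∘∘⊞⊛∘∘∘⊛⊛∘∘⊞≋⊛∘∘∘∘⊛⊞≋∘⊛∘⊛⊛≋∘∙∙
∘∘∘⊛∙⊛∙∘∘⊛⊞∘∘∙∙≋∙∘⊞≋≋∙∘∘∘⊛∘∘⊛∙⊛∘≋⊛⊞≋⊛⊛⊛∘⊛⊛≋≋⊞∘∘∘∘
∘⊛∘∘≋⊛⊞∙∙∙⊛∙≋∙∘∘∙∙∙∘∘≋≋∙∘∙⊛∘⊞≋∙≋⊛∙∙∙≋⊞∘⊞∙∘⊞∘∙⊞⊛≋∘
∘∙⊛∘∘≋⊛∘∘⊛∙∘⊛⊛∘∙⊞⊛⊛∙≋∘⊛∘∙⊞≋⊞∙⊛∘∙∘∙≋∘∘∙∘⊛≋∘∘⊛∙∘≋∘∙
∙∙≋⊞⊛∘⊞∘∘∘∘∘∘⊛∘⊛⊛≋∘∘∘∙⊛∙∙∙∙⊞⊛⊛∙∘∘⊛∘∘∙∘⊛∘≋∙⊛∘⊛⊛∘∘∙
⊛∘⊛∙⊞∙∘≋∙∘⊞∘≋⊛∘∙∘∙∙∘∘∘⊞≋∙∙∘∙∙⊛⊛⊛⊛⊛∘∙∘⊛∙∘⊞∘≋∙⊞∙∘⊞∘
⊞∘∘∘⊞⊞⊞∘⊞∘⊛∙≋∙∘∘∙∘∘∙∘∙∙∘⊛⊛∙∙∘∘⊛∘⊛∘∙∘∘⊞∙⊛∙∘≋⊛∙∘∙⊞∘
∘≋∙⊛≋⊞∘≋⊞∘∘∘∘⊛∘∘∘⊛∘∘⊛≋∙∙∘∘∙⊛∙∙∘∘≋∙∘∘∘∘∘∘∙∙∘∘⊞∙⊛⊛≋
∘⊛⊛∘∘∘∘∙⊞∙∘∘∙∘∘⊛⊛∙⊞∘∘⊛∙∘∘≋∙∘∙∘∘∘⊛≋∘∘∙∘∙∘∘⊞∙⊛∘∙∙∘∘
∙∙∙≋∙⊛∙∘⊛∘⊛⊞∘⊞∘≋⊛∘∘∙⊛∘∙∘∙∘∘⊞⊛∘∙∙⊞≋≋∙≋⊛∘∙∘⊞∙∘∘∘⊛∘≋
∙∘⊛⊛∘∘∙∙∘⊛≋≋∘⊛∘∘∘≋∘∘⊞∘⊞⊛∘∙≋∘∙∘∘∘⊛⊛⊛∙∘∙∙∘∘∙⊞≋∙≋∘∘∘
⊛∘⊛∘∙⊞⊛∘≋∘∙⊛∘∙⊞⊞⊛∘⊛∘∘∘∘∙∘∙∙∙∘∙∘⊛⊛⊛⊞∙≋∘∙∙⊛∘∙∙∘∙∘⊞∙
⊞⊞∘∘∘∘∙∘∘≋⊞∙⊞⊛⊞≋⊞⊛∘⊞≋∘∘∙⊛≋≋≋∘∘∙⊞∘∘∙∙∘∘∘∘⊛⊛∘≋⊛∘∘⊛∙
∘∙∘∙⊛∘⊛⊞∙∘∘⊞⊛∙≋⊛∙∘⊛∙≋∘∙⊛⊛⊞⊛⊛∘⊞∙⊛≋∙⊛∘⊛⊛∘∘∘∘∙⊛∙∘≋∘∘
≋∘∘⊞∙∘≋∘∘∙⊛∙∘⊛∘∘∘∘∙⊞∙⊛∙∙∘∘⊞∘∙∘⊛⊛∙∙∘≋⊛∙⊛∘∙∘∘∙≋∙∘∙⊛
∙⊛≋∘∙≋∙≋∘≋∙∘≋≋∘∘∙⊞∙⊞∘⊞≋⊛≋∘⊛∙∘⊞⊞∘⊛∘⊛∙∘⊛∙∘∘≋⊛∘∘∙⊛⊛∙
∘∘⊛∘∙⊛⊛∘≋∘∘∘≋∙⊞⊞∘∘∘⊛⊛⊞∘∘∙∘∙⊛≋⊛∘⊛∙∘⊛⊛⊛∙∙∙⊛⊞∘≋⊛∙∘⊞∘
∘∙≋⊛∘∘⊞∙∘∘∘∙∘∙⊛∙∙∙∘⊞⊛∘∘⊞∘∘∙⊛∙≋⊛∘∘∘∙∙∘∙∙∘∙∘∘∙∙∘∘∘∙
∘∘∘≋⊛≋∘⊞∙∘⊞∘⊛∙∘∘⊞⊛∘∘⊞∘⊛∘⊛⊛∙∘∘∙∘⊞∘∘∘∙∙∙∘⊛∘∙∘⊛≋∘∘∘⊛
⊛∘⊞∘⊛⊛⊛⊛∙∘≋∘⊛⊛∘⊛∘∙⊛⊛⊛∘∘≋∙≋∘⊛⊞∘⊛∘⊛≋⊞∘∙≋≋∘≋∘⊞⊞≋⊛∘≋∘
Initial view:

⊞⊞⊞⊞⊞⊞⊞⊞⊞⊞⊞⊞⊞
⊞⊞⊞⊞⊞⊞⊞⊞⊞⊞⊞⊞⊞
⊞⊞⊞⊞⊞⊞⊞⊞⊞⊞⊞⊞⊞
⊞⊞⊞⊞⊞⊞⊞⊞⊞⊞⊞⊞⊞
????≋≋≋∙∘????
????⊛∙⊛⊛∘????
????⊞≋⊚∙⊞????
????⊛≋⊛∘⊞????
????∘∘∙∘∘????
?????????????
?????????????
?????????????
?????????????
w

⊞⊞⊞⊞⊞⊞⊞⊞⊞⊞⊞⊞⊞
⊞⊞⊞⊞⊞⊞⊞⊞⊞⊞⊞⊞⊞
⊞⊞⊞⊞⊞⊞⊞⊞⊞⊞⊞⊞⊞
⊞⊞⊞⊞⊞⊞⊞⊞⊞⊞⊞⊞⊞
⊞⊞⊞⊞⊞⊞⊞⊞⊞⊞⊞⊞⊞
????≋≋≋∙∘????
????⊛∙⊚⊛∘????
????⊞≋∙∙⊞????
????⊛≋⊛∘⊞????
????∘∘∙∘∘????
?????????????
?????????????
?????????????

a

⊞⊞⊞⊞⊞⊞⊞⊞⊞⊞⊞⊞⊞
⊞⊞⊞⊞⊞⊞⊞⊞⊞⊞⊞⊞⊞
⊞⊞⊞⊞⊞⊞⊞⊞⊞⊞⊞⊞⊞
⊞⊞⊞⊞⊞⊞⊞⊞⊞⊞⊞⊞⊞
⊞⊞⊞⊞⊞⊞⊞⊞⊞⊞⊞⊞⊞
????∘≋≋≋∙∘???
????∘⊛⊚⊛⊛∘???
????⊛⊞≋∙∙⊞???
????⊞⊛≋⊛∘⊞???
?????∘∘∙∘∘???
?????????????
?????????????
?????????????

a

⊞⊞⊞⊞⊞⊞⊞⊞⊞⊞⊞⊞⊞
⊞⊞⊞⊞⊞⊞⊞⊞⊞⊞⊞⊞⊞
⊞⊞⊞⊞⊞⊞⊞⊞⊞⊞⊞⊞⊞
⊞⊞⊞⊞⊞⊞⊞⊞⊞⊞⊞⊞⊞
⊞⊞⊞⊞⊞⊞⊞⊞⊞⊞⊞⊞⊞
????∘∘≋≋≋∙∘??
????∘∘⊚∙⊛⊛∘??
????∘⊛⊞≋∙∙⊞??
????⊛⊞⊛≋⊛∘⊞??
??????∘∘∙∘∘??
?????????????
?????????????
?????????????

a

⊞⊞⊞⊞⊞⊞⊞⊞⊞⊞⊞⊞⊞
⊞⊞⊞⊞⊞⊞⊞⊞⊞⊞⊞⊞⊞
⊞⊞⊞⊞⊞⊞⊞⊞⊞⊞⊞⊞⊞
⊞⊞⊞⊞⊞⊞⊞⊞⊞⊞⊞⊞⊞
⊞⊞⊞⊞⊞⊞⊞⊞⊞⊞⊞⊞⊞
????∘∘∘≋≋≋∙∘?
????∘∘⊚⊛∙⊛⊛∘?
????∘∘⊛⊞≋∙∙⊞?
????≋⊛⊞⊛≋⊛∘⊞?
???????∘∘∙∘∘?
?????????????
?????????????
?????????????

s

⊞⊞⊞⊞⊞⊞⊞⊞⊞⊞⊞⊞⊞
⊞⊞⊞⊞⊞⊞⊞⊞⊞⊞⊞⊞⊞
⊞⊞⊞⊞⊞⊞⊞⊞⊞⊞⊞⊞⊞
⊞⊞⊞⊞⊞⊞⊞⊞⊞⊞⊞⊞⊞
????∘∘∘≋≋≋∙∘?
????∘∘∘⊛∙⊛⊛∘?
????∘∘⊚⊞≋∙∙⊞?
????≋⊛⊞⊛≋⊛∘⊞?
????∙∙≋∘∘∙∘∘?
?????????????
?????????????
?????????????
?????????????

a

⊞⊞⊞⊞⊞⊞⊞⊞⊞⊞⊞⊞⊞
⊞⊞⊞⊞⊞⊞⊞⊞⊞⊞⊞⊞⊞
⊞⊞⊞⊞⊞⊞⊞⊞⊞⊞⊞⊞⊞
⊞⊞⊞⊞⊞⊞⊞⊞⊞⊞⊞⊞⊞
????⊞∘∘∘≋≋≋∙∘
????∘∘∘∘⊛∙⊛⊛∘
????⊛∘⊚⊛⊞≋∙∙⊞
????≋≋⊛⊞⊛≋⊛∘⊞
????⊞∙∙≋∘∘∙∘∘
?????????????
?????????????
?????????????
?????????????

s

⊞⊞⊞⊞⊞⊞⊞⊞⊞⊞⊞⊞⊞
⊞⊞⊞⊞⊞⊞⊞⊞⊞⊞⊞⊞⊞
⊞⊞⊞⊞⊞⊞⊞⊞⊞⊞⊞⊞⊞
????⊞∘∘∘≋≋≋∙∘
????∘∘∘∘⊛∙⊛⊛∘
????⊛∘∘⊛⊞≋∙∙⊞
????≋≋⊚⊞⊛≋⊛∘⊞
????⊞∙∙≋∘∘∙∘∘
????⊞⊛∘∘⊛????
?????????????
?????????????
?????????????
?????????????

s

⊞⊞⊞⊞⊞⊞⊞⊞⊞⊞⊞⊞⊞
⊞⊞⊞⊞⊞⊞⊞⊞⊞⊞⊞⊞⊞
????⊞∘∘∘≋≋≋∙∘
????∘∘∘∘⊛∙⊛⊛∘
????⊛∘∘⊛⊞≋∙∙⊞
????≋≋⊛⊞⊛≋⊛∘⊞
????⊞∙⊚≋∘∘∙∘∘
????⊞⊛∘∘⊛????
????⊞≋⊞∙∙????
?????????????
?????????????
?????????????
?????????????

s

⊞⊞⊞⊞⊞⊞⊞⊞⊞⊞⊞⊞⊞
????⊞∘∘∘≋≋≋∙∘
????∘∘∘∘⊛∙⊛⊛∘
????⊛∘∘⊛⊞≋∙∙⊞
????≋≋⊛⊞⊛≋⊛∘⊞
????⊞∙∙≋∘∘∙∘∘
????⊞⊛⊚∘⊛????
????⊞≋⊞∙∙????
????∘∙∘∘⊞????
?????????????
?????????????
?????????????
?????????????

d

⊞⊞⊞⊞⊞⊞⊞⊞⊞⊞⊞⊞⊞
???⊞∘∘∘≋≋≋∙∘?
???∘∘∘∘⊛∙⊛⊛∘?
???⊛∘∘⊛⊞≋∙∙⊞?
???≋≋⊛⊞⊛≋⊛∘⊞?
???⊞∙∙≋∘∘∙∘∘?
???⊞⊛∘⊚⊛⊛????
???⊞≋⊞∙∙∘????
???∘∙∘∘⊞⊛????
?????????????
?????????????
?????????????
?????????????

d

⊞⊞⊞⊞⊞⊞⊞⊞⊞⊞⊞⊞⊞
??⊞∘∘∘≋≋≋∙∘??
??∘∘∘∘⊛∙⊛⊛∘??
??⊛∘∘⊛⊞≋∙∙⊞??
??≋≋⊛⊞⊛≋⊛∘⊞??
??⊞∙∙≋∘∘∙∘∘??
??⊞⊛∘∘⊚⊛⊛????
??⊞≋⊞∙∙∘⊛????
??∘∙∘∘⊞⊛⊞????
?????????????
?????????????
?????????????
?????????????

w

⊞⊞⊞⊞⊞⊞⊞⊞⊞⊞⊞⊞⊞
⊞⊞⊞⊞⊞⊞⊞⊞⊞⊞⊞⊞⊞
??⊞∘∘∘≋≋≋∙∘??
??∘∘∘∘⊛∙⊛⊛∘??
??⊛∘∘⊛⊞≋∙∙⊞??
??≋≋⊛⊞⊛≋⊛∘⊞??
??⊞∙∙≋⊚∘∙∘∘??
??⊞⊛∘∘⊛⊛⊛????
??⊞≋⊞∙∙∘⊛????
??∘∙∘∘⊞⊛⊞????
?????????????
?????????????
?????????????

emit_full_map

⊞∘∘∘≋≋≋∙∘
∘∘∘∘⊛∙⊛⊛∘
⊛∘∘⊛⊞≋∙∙⊞
≋≋⊛⊞⊛≋⊛∘⊞
⊞∙∙≋⊚∘∙∘∘
⊞⊛∘∘⊛⊛⊛??
⊞≋⊞∙∙∘⊛??
∘∙∘∘⊞⊛⊞??

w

⊞⊞⊞⊞⊞⊞⊞⊞⊞⊞⊞⊞⊞
⊞⊞⊞⊞⊞⊞⊞⊞⊞⊞⊞⊞⊞
⊞⊞⊞⊞⊞⊞⊞⊞⊞⊞⊞⊞⊞
??⊞∘∘∘≋≋≋∙∘??
??∘∘∘∘⊛∙⊛⊛∘??
??⊛∘∘⊛⊞≋∙∙⊞??
??≋≋⊛⊞⊚≋⊛∘⊞??
??⊞∙∙≋∘∘∙∘∘??
??⊞⊛∘∘⊛⊛⊛????
??⊞≋⊞∙∙∘⊛????
??∘∙∘∘⊞⊛⊞????
?????????????
?????????????

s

⊞⊞⊞⊞⊞⊞⊞⊞⊞⊞⊞⊞⊞
⊞⊞⊞⊞⊞⊞⊞⊞⊞⊞⊞⊞⊞
??⊞∘∘∘≋≋≋∙∘??
??∘∘∘∘⊛∙⊛⊛∘??
??⊛∘∘⊛⊞≋∙∙⊞??
??≋≋⊛⊞⊛≋⊛∘⊞??
??⊞∙∙≋⊚∘∙∘∘??
??⊞⊛∘∘⊛⊛⊛????
??⊞≋⊞∙∙∘⊛????
??∘∙∘∘⊞⊛⊞????
?????????????
?????????????
?????????????

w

⊞⊞⊞⊞⊞⊞⊞⊞⊞⊞⊞⊞⊞
⊞⊞⊞⊞⊞⊞⊞⊞⊞⊞⊞⊞⊞
⊞⊞⊞⊞⊞⊞⊞⊞⊞⊞⊞⊞⊞
??⊞∘∘∘≋≋≋∙∘??
??∘∘∘∘⊛∙⊛⊛∘??
??⊛∘∘⊛⊞≋∙∙⊞??
??≋≋⊛⊞⊚≋⊛∘⊞??
??⊞∙∙≋∘∘∙∘∘??
??⊞⊛∘∘⊛⊛⊛????
??⊞≋⊞∙∙∘⊛????
??∘∙∘∘⊞⊛⊞????
?????????????
?????????????


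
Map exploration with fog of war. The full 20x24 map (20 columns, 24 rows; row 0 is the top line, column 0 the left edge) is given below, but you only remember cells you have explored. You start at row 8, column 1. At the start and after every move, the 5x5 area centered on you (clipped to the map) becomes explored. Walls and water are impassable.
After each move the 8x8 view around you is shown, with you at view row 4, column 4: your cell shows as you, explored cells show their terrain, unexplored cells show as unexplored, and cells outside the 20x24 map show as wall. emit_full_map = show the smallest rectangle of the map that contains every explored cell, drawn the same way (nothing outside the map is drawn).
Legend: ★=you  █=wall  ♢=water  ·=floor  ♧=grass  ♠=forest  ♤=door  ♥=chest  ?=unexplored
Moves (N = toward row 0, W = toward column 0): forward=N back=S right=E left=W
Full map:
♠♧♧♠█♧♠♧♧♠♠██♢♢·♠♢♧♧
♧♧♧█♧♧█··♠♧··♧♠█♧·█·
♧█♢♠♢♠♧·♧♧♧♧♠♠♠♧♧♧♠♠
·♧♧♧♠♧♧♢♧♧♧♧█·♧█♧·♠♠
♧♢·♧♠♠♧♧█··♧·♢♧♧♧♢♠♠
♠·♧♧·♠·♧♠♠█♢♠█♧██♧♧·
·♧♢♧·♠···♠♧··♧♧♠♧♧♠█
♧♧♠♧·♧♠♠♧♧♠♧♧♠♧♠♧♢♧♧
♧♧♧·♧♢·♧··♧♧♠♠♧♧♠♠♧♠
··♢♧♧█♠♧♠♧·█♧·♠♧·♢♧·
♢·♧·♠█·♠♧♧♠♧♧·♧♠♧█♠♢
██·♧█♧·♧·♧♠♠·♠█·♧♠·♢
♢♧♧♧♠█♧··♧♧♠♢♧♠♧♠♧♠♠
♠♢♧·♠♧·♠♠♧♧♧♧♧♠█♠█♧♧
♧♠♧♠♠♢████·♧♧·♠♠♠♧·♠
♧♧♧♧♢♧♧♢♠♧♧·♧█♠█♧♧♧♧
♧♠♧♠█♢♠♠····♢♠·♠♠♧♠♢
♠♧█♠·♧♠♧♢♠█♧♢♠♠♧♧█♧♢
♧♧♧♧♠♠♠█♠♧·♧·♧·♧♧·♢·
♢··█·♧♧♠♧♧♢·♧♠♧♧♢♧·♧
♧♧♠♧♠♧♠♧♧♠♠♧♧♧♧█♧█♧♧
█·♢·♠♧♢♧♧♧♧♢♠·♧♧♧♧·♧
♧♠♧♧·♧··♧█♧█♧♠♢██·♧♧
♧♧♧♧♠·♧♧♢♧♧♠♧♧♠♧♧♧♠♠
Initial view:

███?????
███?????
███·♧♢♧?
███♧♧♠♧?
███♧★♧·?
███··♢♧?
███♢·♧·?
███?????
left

████????
████????
████·♧♢♧
████♧♧♠♧
████★♧♧·
████··♢♧
████♢·♧·
████????

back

████????
████·♧♢♧
████♧♧♠♧
████♧♧♧·
████★·♢♧
████♢·♧·
██████·?
████????

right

███?????
███·♧♢♧?
███♧♧♠♧?
███♧♧♧·?
███·★♢♧?
███♢·♧·?
█████·♧?
███?????

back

███·♧♢♧?
███♧♧♠♧?
███♧♧♧·?
███··♢♧?
███♢★♧·?
█████·♧?
███♢♧♧♧?
███?????

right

██·♧♢♧??
██♧♧♠♧??
██♧♧♧·♧?
██··♢♧♧?
██♢·★·♠?
████·♧█?
██♢♧♧♧♠?
██??????

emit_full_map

·♧♢♧?
♧♧♠♧?
♧♧♧·♧
··♢♧♧
♢·★·♠
██·♧█
♢♧♧♧♠

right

█·♧♢♧???
█♧♧♠♧???
█♧♧♧·♧♢?
█··♢♧♧█?
█♢·♧★♠█?
███·♧█♧?
█♢♧♧♧♠█?
█???????

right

·♧♢♧????
♧♧♠♧????
♧♧♧·♧♢·?
··♢♧♧█♠?
♢·♧·★█·?
██·♧█♧·?
♢♧♧♧♠█♧?
????????

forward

????????
·♧♢♧????
♧♧♠♧·♧♠?
♧♧♧·♧♢·?
··♢♧★█♠?
♢·♧·♠█·?
██·♧█♧·?
♢♧♧♧♠█♧?

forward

????????
????????
·♧♢♧·♠·?
♧♧♠♧·♧♠?
♧♧♧·★♢·?
··♢♧♧█♠?
♢·♧·♠█·?
██·♧█♧·?

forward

????????
????????
??♧♧·♠·?
·♧♢♧·♠·?
♧♧♠♧★♧♠?
♧♧♧·♧♢·?
··♢♧♧█♠?
♢·♧·♠█·?

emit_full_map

??♧♧·♠·
·♧♢♧·♠·
♧♧♠♧★♧♠
♧♧♧·♧♢·
··♢♧♧█♠
♢·♧·♠█·
██·♧█♧·
♢♧♧♧♠█♧

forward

????????
????????
??·♧♠♠♧?
??♧♧·♠·?
·♧♢♧★♠·?
♧♧♠♧·♧♠?
♧♧♧·♧♢·?
··♢♧♧█♠?

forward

????????
????????
??♧♧♠♧♧?
??·♧♠♠♧?
??♧♧★♠·?
·♧♢♧·♠·?
♧♧♠♧·♧♠?
♧♧♧·♧♢·?

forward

????????
????????
??♢♠♢♠♧?
??♧♧♠♧♧?
??·♧★♠♧?
??♧♧·♠·?
·♧♢♧·♠·?
♧♧♠♧·♧♠?

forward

████████
????????
??♧█♧♧█?
??♢♠♢♠♧?
??♧♧★♧♧?
??·♧♠♠♧?
??♧♧·♠·?
·♧♢♧·♠·?

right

████████
????????
?♧█♧♧█·?
?♢♠♢♠♧·?
?♧♧♠★♧♢?
?·♧♠♠♧♧?
?♧♧·♠·♧?
♧♢♧·♠·??

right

████████
????????
♧█♧♧█··?
♢♠♢♠♧·♧?
♧♧♠♧★♢♧?
·♧♠♠♧♧█?
♧♧·♠·♧♠?
♢♧·♠·???

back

????????
♧█♧♧█··?
♢♠♢♠♧·♧?
♧♧♠♧♧♢♧?
·♧♠♠★♧█?
♧♧·♠·♧♠?
♢♧·♠···?
♠♧·♧♠???

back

♧█♧♧█··?
♢♠♢♠♧·♧?
♧♧♠♧♧♢♧?
·♧♠♠♧♧█?
♧♧·♠★♧♠?
♢♧·♠···?
♠♧·♧♠♠♧?
♧·♧♢·???

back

♢♠♢♠♧·♧?
♧♧♠♧♧♢♧?
·♧♠♠♧♧█?
♧♧·♠·♧♠?
♢♧·♠★··?
♠♧·♧♠♠♧?
♧·♧♢·♧·?
♢♧♧█♠???

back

♧♧♠♧♧♢♧?
·♧♠♠♧♧█?
♧♧·♠·♧♠?
♢♧·♠···?
♠♧·♧★♠♧?
♧·♧♢·♧·?
♢♧♧█♠♧♠?
♧·♠█·???

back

·♧♠♠♧♧█?
♧♧·♠·♧♠?
♢♧·♠···?
♠♧·♧♠♠♧?
♧·♧♢★♧·?
♢♧♧█♠♧♠?
♧·♠█·♠♧?
·♧█♧·???

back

♧♧·♠·♧♠?
♢♧·♠···?
♠♧·♧♠♠♧?
♧·♧♢·♧·?
♢♧♧█★♧♠?
♧·♠█·♠♧?
·♧█♧·♧·?
♧♧♠█♧???

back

♢♧·♠···?
♠♧·♧♠♠♧?
♧·♧♢·♧·?
♢♧♧█♠♧♠?
♧·♠█★♠♧?
·♧█♧·♧·?
♧♧♠█♧··?
????????

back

♠♧·♧♠♠♧?
♧·♧♢·♧·?
♢♧♧█♠♧♠?
♧·♠█·♠♧?
·♧█♧★♧·?
♧♧♠█♧··?
??♠♧·♠♠?
????????

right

♧·♧♠♠♧??
·♧♢·♧·??
♧♧█♠♧♠♧?
·♠█·♠♧♧?
♧█♧·★·♧?
♧♠█♧··♧?
?♠♧·♠♠♧?
????????

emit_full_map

??♧█♧♧█··?
??♢♠♢♠♧·♧?
??♧♧♠♧♧♢♧?
??·♧♠♠♧♧█?
??♧♧·♠·♧♠?
·♧♢♧·♠···?
♧♧♠♧·♧♠♠♧?
♧♧♧·♧♢·♧·?
··♢♧♧█♠♧♠♧
♢·♧·♠█·♠♧♧
██·♧█♧·★·♧
♢♧♧♧♠█♧··♧
????♠♧·♠♠♧


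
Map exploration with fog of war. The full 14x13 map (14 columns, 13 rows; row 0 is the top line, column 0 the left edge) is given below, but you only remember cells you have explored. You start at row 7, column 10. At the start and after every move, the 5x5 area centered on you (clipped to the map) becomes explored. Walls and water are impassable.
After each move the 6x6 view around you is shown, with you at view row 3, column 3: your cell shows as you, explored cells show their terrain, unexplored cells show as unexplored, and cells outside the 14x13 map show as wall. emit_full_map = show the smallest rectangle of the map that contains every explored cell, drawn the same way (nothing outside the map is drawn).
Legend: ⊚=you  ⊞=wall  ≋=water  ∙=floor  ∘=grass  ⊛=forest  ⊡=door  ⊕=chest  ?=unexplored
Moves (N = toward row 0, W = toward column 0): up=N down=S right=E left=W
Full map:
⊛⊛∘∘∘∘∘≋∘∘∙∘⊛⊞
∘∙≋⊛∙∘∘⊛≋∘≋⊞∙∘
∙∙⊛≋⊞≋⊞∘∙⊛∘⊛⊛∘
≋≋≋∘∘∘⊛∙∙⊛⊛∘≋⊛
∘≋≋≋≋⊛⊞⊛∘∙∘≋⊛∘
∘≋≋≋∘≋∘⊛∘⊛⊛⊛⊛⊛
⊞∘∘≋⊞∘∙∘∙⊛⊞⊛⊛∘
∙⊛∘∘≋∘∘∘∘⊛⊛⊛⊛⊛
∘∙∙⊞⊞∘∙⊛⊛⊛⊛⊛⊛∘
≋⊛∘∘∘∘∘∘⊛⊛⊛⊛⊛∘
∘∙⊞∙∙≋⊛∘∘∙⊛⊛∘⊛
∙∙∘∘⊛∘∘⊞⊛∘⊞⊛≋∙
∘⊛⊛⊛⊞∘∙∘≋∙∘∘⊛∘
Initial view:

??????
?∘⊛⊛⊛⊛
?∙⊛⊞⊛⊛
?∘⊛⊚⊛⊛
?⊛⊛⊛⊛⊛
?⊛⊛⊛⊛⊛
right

??????
∘⊛⊛⊛⊛⊛
∙⊛⊞⊛⊛∘
∘⊛⊛⊚⊛⊛
⊛⊛⊛⊛⊛∘
⊛⊛⊛⊛⊛∘

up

??????
?∙∘≋⊛∘
∘⊛⊛⊛⊛⊛
∙⊛⊞⊚⊛∘
∘⊛⊛⊛⊛⊛
⊛⊛⊛⊛⊛∘

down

?∙∘≋⊛∘
∘⊛⊛⊛⊛⊛
∙⊛⊞⊛⊛∘
∘⊛⊛⊚⊛⊛
⊛⊛⊛⊛⊛∘
⊛⊛⊛⊛⊛∘

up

??????
?∙∘≋⊛∘
∘⊛⊛⊛⊛⊛
∙⊛⊞⊚⊛∘
∘⊛⊛⊛⊛⊛
⊛⊛⊛⊛⊛∘

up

??????
?⊛⊛∘≋⊛
?∙∘≋⊛∘
∘⊛⊛⊚⊛⊛
∙⊛⊞⊛⊛∘
∘⊛⊛⊛⊛⊛

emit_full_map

?⊛⊛∘≋⊛
?∙∘≋⊛∘
∘⊛⊛⊚⊛⊛
∙⊛⊞⊛⊛∘
∘⊛⊛⊛⊛⊛
⊛⊛⊛⊛⊛∘
⊛⊛⊛⊛⊛∘

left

??????
?∙⊛⊛∘≋
?∘∙∘≋⊛
?∘⊛⊚⊛⊛
?∙⊛⊞⊛⊛
?∘⊛⊛⊛⊛

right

??????
∙⊛⊛∘≋⊛
∘∙∘≋⊛∘
∘⊛⊛⊚⊛⊛
∙⊛⊞⊛⊛∘
∘⊛⊛⊛⊛⊛

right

?????⊞
⊛⊛∘≋⊛⊞
∙∘≋⊛∘⊞
⊛⊛⊛⊚⊛⊞
⊛⊞⊛⊛∘⊞
⊛⊛⊛⊛⊛⊞

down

⊛⊛∘≋⊛⊞
∙∘≋⊛∘⊞
⊛⊛⊛⊛⊛⊞
⊛⊞⊛⊚∘⊞
⊛⊛⊛⊛⊛⊞
⊛⊛⊛⊛∘⊞

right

⊛∘≋⊛⊞⊞
∘≋⊛∘⊞⊞
⊛⊛⊛⊛⊞⊞
⊞⊛⊛⊚⊞⊞
⊛⊛⊛⊛⊞⊞
⊛⊛⊛∘⊞⊞

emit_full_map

∙⊛⊛∘≋⊛
∘∙∘≋⊛∘
∘⊛⊛⊛⊛⊛
∙⊛⊞⊛⊛⊚
∘⊛⊛⊛⊛⊛
⊛⊛⊛⊛⊛∘
⊛⊛⊛⊛⊛∘

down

∘≋⊛∘⊞⊞
⊛⊛⊛⊛⊞⊞
⊞⊛⊛∘⊞⊞
⊛⊛⊛⊚⊞⊞
⊛⊛⊛∘⊞⊞
⊛⊛⊛∘⊞⊞

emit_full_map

∙⊛⊛∘≋⊛
∘∙∘≋⊛∘
∘⊛⊛⊛⊛⊛
∙⊛⊞⊛⊛∘
∘⊛⊛⊛⊛⊚
⊛⊛⊛⊛⊛∘
⊛⊛⊛⊛⊛∘


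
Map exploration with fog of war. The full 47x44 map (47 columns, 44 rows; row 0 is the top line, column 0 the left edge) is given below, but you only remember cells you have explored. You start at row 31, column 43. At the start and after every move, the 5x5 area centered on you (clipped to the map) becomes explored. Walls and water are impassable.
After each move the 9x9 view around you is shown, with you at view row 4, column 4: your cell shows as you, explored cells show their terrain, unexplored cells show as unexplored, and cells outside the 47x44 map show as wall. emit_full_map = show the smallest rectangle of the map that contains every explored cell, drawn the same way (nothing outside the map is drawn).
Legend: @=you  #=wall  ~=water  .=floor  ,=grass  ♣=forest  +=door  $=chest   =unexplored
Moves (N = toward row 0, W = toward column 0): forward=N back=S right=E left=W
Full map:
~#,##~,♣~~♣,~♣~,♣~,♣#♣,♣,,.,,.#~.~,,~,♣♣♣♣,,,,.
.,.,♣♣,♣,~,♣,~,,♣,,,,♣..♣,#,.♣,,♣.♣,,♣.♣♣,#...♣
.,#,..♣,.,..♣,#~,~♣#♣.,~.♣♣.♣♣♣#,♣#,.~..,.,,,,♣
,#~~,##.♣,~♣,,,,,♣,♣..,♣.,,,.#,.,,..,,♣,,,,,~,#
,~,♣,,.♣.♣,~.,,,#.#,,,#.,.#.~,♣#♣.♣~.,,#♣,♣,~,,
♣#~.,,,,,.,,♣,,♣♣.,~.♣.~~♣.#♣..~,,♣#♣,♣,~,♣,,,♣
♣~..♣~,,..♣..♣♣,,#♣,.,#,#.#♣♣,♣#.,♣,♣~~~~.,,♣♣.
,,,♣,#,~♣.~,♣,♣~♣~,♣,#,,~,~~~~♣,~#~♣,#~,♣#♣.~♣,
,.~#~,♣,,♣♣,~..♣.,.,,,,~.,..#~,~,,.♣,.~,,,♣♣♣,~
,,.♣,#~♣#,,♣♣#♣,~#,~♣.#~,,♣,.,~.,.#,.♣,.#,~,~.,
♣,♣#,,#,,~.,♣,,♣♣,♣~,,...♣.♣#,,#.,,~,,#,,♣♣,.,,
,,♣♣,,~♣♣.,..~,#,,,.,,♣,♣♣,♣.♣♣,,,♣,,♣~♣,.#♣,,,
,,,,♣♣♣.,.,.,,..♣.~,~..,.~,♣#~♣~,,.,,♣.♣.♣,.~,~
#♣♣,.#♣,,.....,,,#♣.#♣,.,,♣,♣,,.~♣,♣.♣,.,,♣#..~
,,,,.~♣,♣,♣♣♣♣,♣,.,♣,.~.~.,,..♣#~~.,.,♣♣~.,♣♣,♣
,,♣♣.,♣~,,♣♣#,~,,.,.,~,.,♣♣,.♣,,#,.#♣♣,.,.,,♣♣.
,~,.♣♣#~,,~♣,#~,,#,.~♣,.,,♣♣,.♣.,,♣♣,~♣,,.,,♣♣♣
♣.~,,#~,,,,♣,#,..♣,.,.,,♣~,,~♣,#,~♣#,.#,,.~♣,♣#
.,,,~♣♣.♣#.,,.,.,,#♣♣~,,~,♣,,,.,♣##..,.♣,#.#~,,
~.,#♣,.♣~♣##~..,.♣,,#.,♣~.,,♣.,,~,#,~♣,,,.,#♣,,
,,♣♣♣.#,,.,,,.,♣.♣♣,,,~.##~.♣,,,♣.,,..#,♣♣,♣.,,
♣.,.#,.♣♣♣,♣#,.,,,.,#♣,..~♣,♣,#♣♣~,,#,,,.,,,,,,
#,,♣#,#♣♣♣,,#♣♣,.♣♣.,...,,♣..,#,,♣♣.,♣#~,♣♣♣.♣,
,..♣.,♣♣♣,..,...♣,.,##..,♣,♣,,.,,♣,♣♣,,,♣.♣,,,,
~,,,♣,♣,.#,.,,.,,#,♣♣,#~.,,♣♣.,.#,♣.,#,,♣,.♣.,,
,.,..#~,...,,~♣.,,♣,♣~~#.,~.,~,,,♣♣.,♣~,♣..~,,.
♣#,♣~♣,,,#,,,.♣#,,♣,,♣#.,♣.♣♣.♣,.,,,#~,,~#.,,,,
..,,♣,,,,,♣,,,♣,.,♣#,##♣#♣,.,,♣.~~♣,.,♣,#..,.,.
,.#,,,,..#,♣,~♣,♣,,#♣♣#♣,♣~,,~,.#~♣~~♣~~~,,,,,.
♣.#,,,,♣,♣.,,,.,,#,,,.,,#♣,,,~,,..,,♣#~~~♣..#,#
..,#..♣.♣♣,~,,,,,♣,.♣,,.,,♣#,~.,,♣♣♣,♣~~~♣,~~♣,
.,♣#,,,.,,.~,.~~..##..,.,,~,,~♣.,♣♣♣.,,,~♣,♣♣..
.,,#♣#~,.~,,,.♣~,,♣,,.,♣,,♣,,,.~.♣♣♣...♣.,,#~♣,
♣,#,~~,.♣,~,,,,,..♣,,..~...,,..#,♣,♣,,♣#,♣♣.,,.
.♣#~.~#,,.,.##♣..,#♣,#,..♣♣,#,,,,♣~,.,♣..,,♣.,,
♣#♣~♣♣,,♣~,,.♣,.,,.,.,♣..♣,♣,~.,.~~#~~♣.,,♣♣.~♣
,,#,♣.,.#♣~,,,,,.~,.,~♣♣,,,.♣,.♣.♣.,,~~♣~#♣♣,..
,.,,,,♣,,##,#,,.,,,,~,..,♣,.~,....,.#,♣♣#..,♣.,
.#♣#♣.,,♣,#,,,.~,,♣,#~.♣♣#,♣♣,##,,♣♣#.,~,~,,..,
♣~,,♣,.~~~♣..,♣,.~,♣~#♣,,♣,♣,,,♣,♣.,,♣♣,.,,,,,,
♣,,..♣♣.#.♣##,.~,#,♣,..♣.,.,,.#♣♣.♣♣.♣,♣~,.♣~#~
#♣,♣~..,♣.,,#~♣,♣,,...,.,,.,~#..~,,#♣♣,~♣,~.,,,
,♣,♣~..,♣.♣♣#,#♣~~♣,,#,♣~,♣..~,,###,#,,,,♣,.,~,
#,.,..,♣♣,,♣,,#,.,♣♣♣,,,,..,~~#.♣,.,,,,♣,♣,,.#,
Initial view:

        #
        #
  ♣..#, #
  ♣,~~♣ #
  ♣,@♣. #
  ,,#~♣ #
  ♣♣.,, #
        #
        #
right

       ##
       ##
 ♣..#,###
 ♣,~~♣,##
 ♣,♣@..##
 ,,#~♣,##
 ♣♣.,,.##
       ##
       ##

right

      ###
      ###
♣..#,####
♣,~~♣,###
♣,♣♣@.###
,,#~♣,###
♣♣.,,.###
      ###
      ###

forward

      ###
      ###
  ,,,.###
♣..#,####
♣,~~@,###
♣,♣♣..###
,,#~♣,###
♣♣.,,.###
      ###

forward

      ###
      ###
  ,.,.###
  ,,,.###
♣..#@####
♣,~~♣,###
♣,♣♣..###
,,#~♣,###
♣♣.,,.###

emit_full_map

  ,.,.
  ,,,.
♣..#@#
♣,~~♣,
♣,♣♣..
,,#~♣,
♣♣.,,.

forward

      ###
      ###
  ,,,,###
  ,.,.###
  ,,@.###
♣..#,####
♣,~~♣,###
♣,♣♣..###
,,#~♣,###

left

       ##
       ##
  .,,,,##
  .,.,.##
  ,,@,.##
 ♣..#,###
 ♣,~~♣,##
 ♣,♣♣..##
 ,,#~♣,##

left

        #
        #
  #.,,,,#
  ..,.,.#
  ,,@,,.#
  ♣..#,##
  ♣,~~♣,#
  ♣,♣♣..#
  ,,#~♣,#

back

        #
  #.,,,,#
  ..,.,.#
  ,,,,,.#
  ♣.@#,##
  ♣,~~♣,#
  ♣,♣♣..#
  ,,#~♣,#
  ♣♣.,,.#

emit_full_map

#.,,,,
..,.,.
,,,,,.
♣.@#,#
♣,~~♣,
♣,♣♣..
,,#~♣,
♣♣.,,.

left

         
   #.,,,,
  #..,.,.
  ~,,,,,.
  ~♣@.#,#
  ~♣,~~♣,
  ~♣,♣♣..
   ,,#~♣,
   ♣♣.,,.

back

   #.,,,,
  #..,.,.
  ~,,,,,.
  ~♣..#,#
  ~♣@~~♣,
  ~♣,♣♣..
  .,,#~♣,
   ♣♣.,,.
         

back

  #..,.,.
  ~,,,,,.
  ~♣..#,#
  ~♣,~~♣,
  ~♣@♣♣..
  .,,#~♣,
  ,♣♣.,,.
         
         

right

 #..,.,.#
 ~,,,,,.#
 ~♣..#,##
 ~♣,~~♣,#
 ~♣,@♣..#
 .,,#~♣,#
 ,♣♣.,,.#
        #
        #

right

#..,.,.##
~,,,,,.##
~♣..#,###
~♣,~~♣,##
~♣,♣@..##
.,,#~♣,##
,♣♣.,,.##
       ##
       ##

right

..,.,.###
,,,,,.###
♣..#,####
♣,~~♣,###
♣,♣♣@.###
,,#~♣,###
♣♣.,,.###
      ###
      ###

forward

#.,,,,###
..,.,.###
,,,,,.###
♣..#,####
♣,~~@,###
♣,♣♣..###
,,#~♣,###
♣♣.,,.###
      ###

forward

      ###
#.,,,,###
..,.,.###
,,,,,.###
♣..#@####
♣,~~♣,###
♣,♣♣..###
,,#~♣,###
♣♣.,,.###

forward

      ###
      ###
#.,,,,###
..,.,.###
,,,,@.###
♣..#,####
♣,~~♣,###
♣,♣♣..###
,,#~♣,###

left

       ##
       ##
 #.,,,,##
#..,.,.##
~,,,@,.##
~♣..#,###
~♣,~~♣,##
~♣,♣♣..##
.,,#~♣,##

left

        #
        #
  #.,,,,#
 #..,.,.#
 ~,,@,,.#
 ~♣..#,##
 ~♣,~~♣,#
 ~♣,♣♣..#
 .,,#~♣,#

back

        #
  #.,,,,#
 #..,.,.#
 ~,,,,,.#
 ~♣.@#,##
 ~♣,~~♣,#
 ~♣,♣♣..#
 .,,#~♣,#
 ,♣♣.,,.#

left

         
   #.,,,,
  #..,.,.
  ~,,,,,.
  ~♣@.#,#
  ~♣,~~♣,
  ~♣,♣♣..
  .,,#~♣,
  ,♣♣.,,.

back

   #.,,,,
  #..,.,.
  ~,,,,,.
  ~♣..#,#
  ~♣@~~♣,
  ~♣,♣♣..
  .,,#~♣,
  ,♣♣.,,.
         

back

  #..,.,.
  ~,,,,,.
  ~♣..#,#
  ~♣,~~♣,
  ~♣@♣♣..
  .,,#~♣,
  ,♣♣.,,.
         
         

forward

   #.,,,,
  #..,.,.
  ~,,,,,.
  ~♣..#,#
  ~♣@~~♣,
  ~♣,♣♣..
  .,,#~♣,
  ,♣♣.,,.
         

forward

         
   #.,,,,
  #..,.,.
  ~,,,,,.
  ~♣@.#,#
  ~♣,~~♣,
  ~♣,♣♣..
  .,,#~♣,
  ,♣♣.,,.
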